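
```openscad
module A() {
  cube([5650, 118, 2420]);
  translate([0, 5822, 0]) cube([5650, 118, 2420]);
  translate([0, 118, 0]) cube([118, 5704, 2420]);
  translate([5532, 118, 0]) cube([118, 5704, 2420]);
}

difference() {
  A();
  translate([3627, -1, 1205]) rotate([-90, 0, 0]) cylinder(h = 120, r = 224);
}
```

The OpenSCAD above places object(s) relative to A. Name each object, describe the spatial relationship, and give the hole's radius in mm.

The subtracted cylinder has r = 224 mm.

A is a house frame. The house frame has a circular hole through its front wall. The hole's radius is 224 mm.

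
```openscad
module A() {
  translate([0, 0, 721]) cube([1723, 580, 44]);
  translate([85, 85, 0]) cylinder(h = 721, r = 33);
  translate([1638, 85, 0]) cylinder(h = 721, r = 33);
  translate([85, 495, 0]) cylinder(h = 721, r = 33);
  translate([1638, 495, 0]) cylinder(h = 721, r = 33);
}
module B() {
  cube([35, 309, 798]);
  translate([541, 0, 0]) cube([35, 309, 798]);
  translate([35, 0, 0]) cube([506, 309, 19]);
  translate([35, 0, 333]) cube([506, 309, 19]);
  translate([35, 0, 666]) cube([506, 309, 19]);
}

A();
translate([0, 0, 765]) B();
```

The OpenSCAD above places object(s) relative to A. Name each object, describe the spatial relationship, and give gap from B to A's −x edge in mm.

The bookshelf's min-x is at 0; the table's min-x is 0; gap = 0 mm.

A is a table. B is a bookshelf. The bookshelf is on top of the table. The gap from the bookshelf to the table's −x edge is 0 mm.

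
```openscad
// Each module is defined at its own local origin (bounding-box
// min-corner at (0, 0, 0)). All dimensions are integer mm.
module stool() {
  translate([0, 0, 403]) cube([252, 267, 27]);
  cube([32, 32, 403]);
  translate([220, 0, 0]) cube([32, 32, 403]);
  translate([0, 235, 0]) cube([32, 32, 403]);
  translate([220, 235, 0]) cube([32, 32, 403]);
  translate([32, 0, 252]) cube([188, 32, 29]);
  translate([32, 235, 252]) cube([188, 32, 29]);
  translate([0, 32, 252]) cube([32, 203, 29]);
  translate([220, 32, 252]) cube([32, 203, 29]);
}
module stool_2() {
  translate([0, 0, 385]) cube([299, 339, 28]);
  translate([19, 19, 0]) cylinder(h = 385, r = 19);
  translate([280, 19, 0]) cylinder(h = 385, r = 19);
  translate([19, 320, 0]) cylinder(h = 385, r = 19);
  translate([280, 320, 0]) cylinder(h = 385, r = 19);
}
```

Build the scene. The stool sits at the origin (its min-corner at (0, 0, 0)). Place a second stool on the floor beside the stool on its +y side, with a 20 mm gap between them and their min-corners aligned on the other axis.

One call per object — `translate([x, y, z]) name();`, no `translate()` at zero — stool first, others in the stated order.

stool();
translate([0, 287, 0]) stool_2();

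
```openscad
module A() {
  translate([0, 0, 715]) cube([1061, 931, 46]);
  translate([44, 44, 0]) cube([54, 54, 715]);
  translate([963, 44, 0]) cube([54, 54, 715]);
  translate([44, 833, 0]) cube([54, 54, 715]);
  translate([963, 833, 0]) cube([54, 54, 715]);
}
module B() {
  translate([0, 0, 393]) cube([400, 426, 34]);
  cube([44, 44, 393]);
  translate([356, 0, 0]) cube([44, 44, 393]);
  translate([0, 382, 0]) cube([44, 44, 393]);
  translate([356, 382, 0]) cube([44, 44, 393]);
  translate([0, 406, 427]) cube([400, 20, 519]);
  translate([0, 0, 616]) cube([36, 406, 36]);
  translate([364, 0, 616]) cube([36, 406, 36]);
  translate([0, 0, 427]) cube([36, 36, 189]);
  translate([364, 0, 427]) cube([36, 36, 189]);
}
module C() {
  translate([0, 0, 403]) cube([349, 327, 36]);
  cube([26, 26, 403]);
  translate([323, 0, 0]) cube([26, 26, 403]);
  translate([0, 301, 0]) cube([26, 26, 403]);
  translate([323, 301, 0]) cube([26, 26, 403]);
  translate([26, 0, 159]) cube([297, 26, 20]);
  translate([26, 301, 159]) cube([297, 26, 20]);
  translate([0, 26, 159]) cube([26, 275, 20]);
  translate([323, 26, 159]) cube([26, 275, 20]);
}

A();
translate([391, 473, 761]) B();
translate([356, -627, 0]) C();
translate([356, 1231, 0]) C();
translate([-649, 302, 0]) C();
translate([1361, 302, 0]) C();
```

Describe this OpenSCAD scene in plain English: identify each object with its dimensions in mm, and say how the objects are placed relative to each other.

A is a table with a 1061×931 mm rectangular top, 46 mm thick, top surface at z = 761 mm, supported by four 54×54 mm square legs, each inset 44 mm from the nearest pair of top edges, running from the floor.

B is a chair. The seat is a 400×426×34 mm slab with its top at z = 427 mm, on four 44×44 mm corner legs (flush with the seat edges, standing on z = 0). A flat backrest 20 mm thick, 519 mm tall, spans the full seat width and rises from the seat top along its +y edge, rear face flush with the rear of the seat. Two armrests of 36×36 mm section run along each side from the seat's front edge to the front of the backrest, top faces 225 mm above the seat top and outer faces flush with the seat's x-edges; a 36×36 mm post under the front of each armrest stands on the seat at the front corner.

C is a four-legged stool. The seat is a 349×327×36 mm slab whose top surface is at z = 439 mm; four square legs, each 26×26 mm in cross-section, run from the floor (z = 0) to the underside of the seat, each flush with a corner of the seat. Four stretchers, 26 mm wide and 20 mm tall, connect adjacent legs with their undersides at z = 159 mm, each running between the inner faces of the legs it joins and aligned with the legs' outer faces on the other axis.

The chair is on top of the table. Four stools sit around the table at the −y, +y, −x, +x sides.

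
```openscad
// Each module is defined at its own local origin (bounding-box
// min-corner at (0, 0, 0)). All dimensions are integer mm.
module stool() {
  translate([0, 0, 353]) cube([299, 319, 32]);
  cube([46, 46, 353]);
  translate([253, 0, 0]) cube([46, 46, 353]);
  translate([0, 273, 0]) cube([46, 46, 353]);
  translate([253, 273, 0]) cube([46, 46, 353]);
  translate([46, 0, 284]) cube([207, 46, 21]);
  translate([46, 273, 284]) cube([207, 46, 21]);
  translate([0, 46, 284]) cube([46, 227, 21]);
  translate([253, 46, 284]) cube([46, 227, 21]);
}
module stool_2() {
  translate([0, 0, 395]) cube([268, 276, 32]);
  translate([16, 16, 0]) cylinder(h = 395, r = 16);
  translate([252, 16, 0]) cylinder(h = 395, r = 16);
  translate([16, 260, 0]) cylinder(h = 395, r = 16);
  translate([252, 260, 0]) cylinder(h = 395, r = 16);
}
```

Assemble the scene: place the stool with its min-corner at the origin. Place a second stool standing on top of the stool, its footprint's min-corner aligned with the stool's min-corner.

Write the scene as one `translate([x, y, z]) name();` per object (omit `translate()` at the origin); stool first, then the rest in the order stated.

stool();
translate([0, 0, 385]) stool_2();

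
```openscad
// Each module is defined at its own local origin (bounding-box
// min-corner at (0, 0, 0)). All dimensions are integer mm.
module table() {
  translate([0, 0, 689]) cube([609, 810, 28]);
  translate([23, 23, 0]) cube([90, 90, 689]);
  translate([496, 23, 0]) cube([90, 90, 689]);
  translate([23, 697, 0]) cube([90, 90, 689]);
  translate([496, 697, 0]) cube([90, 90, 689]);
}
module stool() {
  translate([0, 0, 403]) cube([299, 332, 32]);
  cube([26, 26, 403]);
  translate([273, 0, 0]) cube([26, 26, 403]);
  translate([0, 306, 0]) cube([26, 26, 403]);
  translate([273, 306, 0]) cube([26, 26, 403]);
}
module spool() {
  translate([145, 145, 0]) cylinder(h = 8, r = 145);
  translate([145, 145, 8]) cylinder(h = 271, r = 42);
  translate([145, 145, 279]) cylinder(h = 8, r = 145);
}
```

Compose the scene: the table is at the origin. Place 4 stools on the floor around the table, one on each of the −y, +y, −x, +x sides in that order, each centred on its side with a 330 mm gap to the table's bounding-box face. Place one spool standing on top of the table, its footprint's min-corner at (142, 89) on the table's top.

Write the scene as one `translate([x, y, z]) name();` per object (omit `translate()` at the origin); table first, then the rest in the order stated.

table();
translate([155, -662, 0]) stool();
translate([155, 1140, 0]) stool();
translate([-629, 239, 0]) stool();
translate([939, 239, 0]) stool();
translate([142, 89, 717]) spool();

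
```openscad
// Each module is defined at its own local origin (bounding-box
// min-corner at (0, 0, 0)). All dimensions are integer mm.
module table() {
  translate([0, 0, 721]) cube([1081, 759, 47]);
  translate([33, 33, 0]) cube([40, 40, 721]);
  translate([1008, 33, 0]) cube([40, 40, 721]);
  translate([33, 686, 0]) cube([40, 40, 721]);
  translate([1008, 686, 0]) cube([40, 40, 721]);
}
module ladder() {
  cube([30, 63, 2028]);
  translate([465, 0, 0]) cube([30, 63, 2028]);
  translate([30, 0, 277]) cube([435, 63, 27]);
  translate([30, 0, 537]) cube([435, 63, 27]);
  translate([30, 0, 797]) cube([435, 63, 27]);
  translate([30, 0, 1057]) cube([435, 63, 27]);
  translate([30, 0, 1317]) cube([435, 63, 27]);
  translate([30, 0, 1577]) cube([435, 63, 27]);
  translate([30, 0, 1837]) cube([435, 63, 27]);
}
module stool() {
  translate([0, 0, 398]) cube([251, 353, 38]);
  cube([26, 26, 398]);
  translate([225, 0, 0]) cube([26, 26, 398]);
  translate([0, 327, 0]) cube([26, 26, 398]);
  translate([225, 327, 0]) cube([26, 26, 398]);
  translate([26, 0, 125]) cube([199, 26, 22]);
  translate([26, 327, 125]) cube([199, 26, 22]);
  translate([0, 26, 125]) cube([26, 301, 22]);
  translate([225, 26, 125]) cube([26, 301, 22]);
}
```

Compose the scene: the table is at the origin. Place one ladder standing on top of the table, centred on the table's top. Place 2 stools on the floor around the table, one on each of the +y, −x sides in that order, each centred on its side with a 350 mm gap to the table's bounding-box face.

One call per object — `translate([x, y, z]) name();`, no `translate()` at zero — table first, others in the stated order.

table();
translate([293, 348, 768]) ladder();
translate([415, 1109, 0]) stool();
translate([-601, 203, 0]) stool();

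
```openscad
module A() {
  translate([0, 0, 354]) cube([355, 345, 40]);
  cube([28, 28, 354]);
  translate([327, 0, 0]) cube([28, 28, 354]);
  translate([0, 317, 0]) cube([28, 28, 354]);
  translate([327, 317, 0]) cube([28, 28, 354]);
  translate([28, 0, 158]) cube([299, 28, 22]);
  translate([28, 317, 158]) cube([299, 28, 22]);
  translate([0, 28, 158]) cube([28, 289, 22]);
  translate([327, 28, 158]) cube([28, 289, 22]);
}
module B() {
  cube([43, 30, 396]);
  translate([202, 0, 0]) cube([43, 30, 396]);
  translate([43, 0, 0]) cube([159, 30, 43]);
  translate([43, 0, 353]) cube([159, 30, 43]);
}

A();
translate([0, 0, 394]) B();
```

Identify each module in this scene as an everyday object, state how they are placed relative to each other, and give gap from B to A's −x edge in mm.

The picture frame's min-x is at 0; the stool's min-x is 0; gap = 0 mm.

A is a stool. B is a picture frame. The picture frame is on top of the stool. The gap from the picture frame to the stool's −x edge is 0 mm.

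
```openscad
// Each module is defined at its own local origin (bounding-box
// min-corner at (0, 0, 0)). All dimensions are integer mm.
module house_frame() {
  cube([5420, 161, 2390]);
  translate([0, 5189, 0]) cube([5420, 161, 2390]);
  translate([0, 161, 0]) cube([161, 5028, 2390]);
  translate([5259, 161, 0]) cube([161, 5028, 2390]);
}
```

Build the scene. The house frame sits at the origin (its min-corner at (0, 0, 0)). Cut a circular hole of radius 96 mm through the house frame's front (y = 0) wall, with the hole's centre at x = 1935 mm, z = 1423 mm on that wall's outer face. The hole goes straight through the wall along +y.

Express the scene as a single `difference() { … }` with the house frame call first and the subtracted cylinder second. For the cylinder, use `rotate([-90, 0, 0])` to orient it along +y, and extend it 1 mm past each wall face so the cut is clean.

difference() {
  house_frame();
  translate([1935, -1, 1423]) rotate([-90, 0, 0]) cylinder(h = 163, r = 96);
}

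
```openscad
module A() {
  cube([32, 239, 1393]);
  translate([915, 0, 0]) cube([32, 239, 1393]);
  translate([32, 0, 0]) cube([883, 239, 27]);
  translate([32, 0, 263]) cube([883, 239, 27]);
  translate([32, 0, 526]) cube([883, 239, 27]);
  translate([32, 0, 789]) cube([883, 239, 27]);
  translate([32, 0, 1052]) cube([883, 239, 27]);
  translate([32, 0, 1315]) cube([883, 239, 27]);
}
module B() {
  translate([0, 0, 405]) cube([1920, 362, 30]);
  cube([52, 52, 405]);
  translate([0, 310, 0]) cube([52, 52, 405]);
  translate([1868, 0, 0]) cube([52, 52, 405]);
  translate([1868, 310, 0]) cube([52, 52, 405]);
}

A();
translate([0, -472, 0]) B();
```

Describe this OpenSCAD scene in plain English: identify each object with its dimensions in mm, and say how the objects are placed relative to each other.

A is a bookshelf 947 mm wide overall, 239 mm deep and 1393 mm tall. The two sides are 32 mm thick vertical panels. 6 horizontal shelves of 27 mm thickness span between the inner faces of the sides; the lowest shelf sits on the floor and shelves are stacked with a clear vertical gap of 236 mm between each pair.

B is a long wooden bench with a 1920 mm (x) × 362 mm (y) seat, 30 mm thick, its top surface 435 mm above the floor. Four 52 mm square legs at the seat corners, flush with the edges, run from z = 0 to the seat underside.

The bench is on the floor beside the bookshelf on its −y side.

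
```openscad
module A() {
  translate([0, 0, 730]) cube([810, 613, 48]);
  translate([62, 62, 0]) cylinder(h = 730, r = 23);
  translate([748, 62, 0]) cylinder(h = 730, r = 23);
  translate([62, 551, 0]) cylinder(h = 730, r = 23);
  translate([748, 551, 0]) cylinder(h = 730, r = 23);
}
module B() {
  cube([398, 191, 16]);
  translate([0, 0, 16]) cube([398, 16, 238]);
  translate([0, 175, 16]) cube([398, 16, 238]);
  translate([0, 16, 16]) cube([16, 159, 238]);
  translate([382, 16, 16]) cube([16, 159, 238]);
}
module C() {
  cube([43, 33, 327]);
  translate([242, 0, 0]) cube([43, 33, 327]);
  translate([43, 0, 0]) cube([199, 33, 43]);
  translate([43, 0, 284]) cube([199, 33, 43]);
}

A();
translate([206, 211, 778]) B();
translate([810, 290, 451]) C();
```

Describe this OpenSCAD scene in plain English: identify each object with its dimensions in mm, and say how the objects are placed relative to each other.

A is a rectangular dining table. The top is 810×613×48 mm with its upper surface at z = 778 mm. It stands on four round legs of 46 mm diameter, each leg's bounding box inset 39 mm from the nearest pair of top edges, running from the floor to the underside of the top.

B is an open storage box with external size 398×191×254 mm and wall thickness 16 mm (the base is also 16 mm thick). The base covers the whole footprint; the four walls stand on the base, with the y-facing walls full-width and the x-facing walls fitting between their inner faces.

C is a rectangular picture frame lying in the x–z plane (depth along y). The opening is 199 mm wide (x) by 241 mm tall (z), surrounded by a border 43 mm wide on all four sides. The frame is 33 mm deep and is made of two full-height vertical stiles with two horizontal rails fitted between them.

The open box is on top of the table, centred. The picture frame is beside the table with their tops flush at z = 778.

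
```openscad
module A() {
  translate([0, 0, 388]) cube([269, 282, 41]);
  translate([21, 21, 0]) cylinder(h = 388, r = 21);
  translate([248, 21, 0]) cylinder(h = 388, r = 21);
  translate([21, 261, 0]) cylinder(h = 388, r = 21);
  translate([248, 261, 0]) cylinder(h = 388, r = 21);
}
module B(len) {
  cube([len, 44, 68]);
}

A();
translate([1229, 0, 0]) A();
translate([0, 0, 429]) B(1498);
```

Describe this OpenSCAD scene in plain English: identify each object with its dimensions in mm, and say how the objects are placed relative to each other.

A is a simple wooden stool: a rectangular seat 269 mm (x) by 282 mm (y), 41 mm thick, top face at z = 429 mm, on four round legs, each 42 mm in diameter. The legs rest on z = 0, each leg's axis is inset half a diameter from the nearest pair of seat edges (so the leg's bounding box is flush with the corner).

B is a rectangular beam 1498 mm long (x), 44 mm deep (y), 68 mm thick (z).

The beam spans the tops of two stools placed 960 mm apart, resting at z = 429 mm.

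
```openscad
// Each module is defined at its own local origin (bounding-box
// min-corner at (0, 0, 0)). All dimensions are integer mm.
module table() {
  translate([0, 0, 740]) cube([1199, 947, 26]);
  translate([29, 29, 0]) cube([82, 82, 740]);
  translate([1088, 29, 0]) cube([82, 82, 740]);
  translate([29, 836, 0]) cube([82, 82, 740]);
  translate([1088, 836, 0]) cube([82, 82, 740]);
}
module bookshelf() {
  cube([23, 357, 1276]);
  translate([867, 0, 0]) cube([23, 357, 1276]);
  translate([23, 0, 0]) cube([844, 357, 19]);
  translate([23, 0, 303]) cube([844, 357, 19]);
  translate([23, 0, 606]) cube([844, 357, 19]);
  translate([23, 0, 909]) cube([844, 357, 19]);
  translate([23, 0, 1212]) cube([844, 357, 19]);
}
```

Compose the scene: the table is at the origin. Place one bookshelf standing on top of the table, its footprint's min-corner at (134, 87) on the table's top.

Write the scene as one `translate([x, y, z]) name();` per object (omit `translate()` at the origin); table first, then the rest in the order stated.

table();
translate([134, 87, 766]) bookshelf();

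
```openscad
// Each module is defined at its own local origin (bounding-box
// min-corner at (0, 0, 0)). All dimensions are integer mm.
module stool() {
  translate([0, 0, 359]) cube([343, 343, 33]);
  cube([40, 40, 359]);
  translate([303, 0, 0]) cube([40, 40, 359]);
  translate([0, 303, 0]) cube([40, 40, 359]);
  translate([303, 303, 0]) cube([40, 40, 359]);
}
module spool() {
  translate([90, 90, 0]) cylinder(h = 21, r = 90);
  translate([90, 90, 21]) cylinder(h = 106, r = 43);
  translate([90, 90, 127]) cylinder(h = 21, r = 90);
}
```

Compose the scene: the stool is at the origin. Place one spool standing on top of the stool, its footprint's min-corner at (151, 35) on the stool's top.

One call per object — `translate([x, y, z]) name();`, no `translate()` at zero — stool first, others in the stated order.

stool();
translate([151, 35, 392]) spool();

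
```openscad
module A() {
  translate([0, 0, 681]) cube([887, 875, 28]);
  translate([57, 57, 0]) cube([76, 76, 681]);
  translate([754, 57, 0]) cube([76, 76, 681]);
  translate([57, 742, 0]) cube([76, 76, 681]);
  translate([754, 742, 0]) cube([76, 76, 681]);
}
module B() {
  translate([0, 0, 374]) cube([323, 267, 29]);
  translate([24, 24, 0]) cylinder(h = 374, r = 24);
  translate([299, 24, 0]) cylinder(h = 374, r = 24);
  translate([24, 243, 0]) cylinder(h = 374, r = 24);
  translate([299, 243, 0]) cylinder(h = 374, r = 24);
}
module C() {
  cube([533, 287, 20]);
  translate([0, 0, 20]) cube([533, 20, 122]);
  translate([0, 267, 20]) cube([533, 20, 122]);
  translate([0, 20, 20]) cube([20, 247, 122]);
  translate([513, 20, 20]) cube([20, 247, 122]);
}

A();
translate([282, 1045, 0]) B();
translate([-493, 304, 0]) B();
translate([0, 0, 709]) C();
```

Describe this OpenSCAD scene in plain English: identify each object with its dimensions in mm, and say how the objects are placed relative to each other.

A is a table: top 887 mm (x) × 875 mm (y), 28 mm thick, upper face at z = 709 mm, on four 76×76 mm square legs, each inset 57 mm from the nearest pair of top edges, running from z = 0 to the bottom of the top.

B is a four-legged stool. The seat is 323×267 mm, 29 mm thick, top at z = 403 mm. It stands on four round legs, each 48 mm in diameter, from z = 0 to the seat underside, each leg's axis is inset half a diameter from the nearest pair of seat edges (so the leg's bounding box is flush with the corner).

C is an open storage box with external size 533×287×142 mm and wall thickness 20 mm (the base is also 20 mm thick). The base covers the whole footprint; the four walls stand on the base, with the y-facing walls full-width and the x-facing walls fitting between their inner faces.

Two stools sit around the table at the +y, −x sides. The open box is on top of the table.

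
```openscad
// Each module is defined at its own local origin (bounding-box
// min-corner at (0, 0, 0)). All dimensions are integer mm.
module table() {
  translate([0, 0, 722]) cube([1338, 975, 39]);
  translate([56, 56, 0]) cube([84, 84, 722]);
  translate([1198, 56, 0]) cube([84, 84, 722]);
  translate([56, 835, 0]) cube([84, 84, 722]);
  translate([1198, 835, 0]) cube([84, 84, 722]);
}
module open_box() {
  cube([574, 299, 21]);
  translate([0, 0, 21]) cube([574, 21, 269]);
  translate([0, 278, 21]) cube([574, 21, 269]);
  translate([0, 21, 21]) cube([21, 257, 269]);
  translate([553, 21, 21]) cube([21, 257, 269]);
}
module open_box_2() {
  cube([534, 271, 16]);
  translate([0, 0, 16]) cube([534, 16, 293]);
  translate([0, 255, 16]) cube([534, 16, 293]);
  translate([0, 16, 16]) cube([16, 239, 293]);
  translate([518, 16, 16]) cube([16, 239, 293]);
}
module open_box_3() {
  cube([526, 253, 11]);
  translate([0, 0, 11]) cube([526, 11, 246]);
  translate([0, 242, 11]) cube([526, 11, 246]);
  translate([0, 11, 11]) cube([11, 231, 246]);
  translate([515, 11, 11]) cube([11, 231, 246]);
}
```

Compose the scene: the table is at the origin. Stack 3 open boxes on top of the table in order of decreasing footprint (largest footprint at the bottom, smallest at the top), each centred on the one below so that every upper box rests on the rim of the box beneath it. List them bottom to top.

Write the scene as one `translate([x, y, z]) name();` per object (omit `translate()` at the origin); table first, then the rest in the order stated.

table();
translate([382, 338, 761]) open_box();
translate([402, 352, 1051]) open_box_2();
translate([406, 361, 1360]) open_box_3();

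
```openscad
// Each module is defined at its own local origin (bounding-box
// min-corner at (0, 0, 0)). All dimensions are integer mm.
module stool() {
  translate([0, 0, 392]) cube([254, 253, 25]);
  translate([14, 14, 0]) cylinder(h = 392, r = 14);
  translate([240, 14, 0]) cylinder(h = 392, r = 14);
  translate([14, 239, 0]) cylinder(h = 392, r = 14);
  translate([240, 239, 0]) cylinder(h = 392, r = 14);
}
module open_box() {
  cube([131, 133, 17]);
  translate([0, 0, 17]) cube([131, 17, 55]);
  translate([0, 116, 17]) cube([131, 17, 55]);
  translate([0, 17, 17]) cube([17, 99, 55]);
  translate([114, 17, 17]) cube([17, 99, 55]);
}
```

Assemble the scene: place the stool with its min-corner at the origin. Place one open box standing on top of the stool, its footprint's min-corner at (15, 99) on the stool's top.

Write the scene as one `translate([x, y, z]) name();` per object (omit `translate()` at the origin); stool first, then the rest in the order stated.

stool();
translate([15, 99, 417]) open_box();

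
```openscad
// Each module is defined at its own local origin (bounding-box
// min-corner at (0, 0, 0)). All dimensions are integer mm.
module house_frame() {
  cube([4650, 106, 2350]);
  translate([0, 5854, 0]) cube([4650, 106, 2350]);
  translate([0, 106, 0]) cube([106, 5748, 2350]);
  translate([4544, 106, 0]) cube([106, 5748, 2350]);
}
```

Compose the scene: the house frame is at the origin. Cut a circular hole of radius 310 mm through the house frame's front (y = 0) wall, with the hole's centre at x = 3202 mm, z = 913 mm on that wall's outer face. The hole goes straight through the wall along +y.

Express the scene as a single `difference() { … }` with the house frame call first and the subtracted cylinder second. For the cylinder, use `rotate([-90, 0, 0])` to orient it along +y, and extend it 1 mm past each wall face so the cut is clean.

difference() {
  house_frame();
  translate([3202, -1, 913]) rotate([-90, 0, 0]) cylinder(h = 108, r = 310);
}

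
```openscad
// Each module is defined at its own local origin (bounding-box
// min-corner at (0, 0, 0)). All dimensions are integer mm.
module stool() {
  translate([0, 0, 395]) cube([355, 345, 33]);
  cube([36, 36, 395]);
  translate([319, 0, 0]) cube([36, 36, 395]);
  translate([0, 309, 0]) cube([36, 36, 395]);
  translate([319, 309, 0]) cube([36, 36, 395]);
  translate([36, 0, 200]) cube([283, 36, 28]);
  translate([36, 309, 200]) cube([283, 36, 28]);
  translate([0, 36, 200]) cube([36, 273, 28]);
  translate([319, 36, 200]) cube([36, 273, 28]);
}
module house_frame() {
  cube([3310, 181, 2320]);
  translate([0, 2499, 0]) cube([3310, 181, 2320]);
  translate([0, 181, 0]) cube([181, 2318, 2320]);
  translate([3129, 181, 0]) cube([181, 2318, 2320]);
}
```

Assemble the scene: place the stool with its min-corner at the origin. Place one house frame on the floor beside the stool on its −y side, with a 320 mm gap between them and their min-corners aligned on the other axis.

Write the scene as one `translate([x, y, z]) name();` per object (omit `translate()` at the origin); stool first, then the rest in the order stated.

stool();
translate([0, -3000, 0]) house_frame();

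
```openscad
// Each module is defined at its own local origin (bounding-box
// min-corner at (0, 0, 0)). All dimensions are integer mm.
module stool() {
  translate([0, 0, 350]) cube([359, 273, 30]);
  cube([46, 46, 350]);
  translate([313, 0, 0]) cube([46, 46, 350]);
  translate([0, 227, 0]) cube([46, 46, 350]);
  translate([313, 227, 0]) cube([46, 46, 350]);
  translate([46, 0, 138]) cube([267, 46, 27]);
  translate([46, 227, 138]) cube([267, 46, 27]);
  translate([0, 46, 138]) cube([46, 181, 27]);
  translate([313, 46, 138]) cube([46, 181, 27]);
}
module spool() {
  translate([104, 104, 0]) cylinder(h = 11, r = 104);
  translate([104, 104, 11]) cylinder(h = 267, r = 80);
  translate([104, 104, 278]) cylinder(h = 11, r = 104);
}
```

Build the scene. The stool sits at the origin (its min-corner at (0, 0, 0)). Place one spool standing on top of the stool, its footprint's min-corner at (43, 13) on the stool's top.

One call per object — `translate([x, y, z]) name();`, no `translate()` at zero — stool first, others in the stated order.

stool();
translate([43, 13, 380]) spool();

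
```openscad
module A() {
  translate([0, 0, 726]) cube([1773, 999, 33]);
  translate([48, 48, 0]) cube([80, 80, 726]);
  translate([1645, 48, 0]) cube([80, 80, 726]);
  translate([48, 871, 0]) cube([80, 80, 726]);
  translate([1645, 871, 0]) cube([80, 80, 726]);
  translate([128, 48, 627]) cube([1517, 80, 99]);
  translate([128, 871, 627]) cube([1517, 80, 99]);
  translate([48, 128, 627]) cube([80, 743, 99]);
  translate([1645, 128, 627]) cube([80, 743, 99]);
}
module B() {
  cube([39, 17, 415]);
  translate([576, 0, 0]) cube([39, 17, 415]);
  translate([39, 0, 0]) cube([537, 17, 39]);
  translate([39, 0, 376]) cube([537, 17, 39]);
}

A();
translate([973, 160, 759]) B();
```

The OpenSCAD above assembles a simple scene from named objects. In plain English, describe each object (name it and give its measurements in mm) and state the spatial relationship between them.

A is a rectangular dining table. The top is 1773×999×33 mm with its upper surface at z = 759 mm. It stands on four 80×80 mm square legs, each inset 48 mm from the nearest pair of top edges, running from the floor to the underside of the top. Four apron rails, 80 mm thick and 99 mm tall, run between adjacent legs with their top edges flush with the underside of the top and their outer faces flush with the legs' outer faces.

B is a rectangular picture frame lying in the x–z plane (depth along y). The opening is 537 mm wide (x) by 337 mm tall (z), surrounded by a border 39 mm wide on all four sides. The frame is 17 mm deep and is made of two full-height vertical stiles with two horizontal rails fitted between them.

The picture frame is on top of the table.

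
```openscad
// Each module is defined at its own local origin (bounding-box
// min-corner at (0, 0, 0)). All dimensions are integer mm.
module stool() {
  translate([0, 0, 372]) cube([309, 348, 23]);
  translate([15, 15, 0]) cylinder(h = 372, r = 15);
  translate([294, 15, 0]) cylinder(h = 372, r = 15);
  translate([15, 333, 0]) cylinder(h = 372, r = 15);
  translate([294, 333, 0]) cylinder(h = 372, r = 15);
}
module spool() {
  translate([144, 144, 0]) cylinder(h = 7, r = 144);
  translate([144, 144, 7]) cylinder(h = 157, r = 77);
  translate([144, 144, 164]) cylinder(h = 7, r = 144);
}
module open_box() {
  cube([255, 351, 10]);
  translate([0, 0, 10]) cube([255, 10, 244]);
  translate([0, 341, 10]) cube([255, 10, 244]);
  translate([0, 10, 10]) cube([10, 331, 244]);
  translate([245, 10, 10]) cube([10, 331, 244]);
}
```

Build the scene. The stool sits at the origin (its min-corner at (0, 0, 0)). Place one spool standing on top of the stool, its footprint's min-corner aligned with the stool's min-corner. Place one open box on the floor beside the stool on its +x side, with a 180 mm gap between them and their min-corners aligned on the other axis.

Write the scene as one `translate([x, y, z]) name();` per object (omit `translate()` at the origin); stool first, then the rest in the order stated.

stool();
translate([0, 0, 395]) spool();
translate([489, 0, 0]) open_box();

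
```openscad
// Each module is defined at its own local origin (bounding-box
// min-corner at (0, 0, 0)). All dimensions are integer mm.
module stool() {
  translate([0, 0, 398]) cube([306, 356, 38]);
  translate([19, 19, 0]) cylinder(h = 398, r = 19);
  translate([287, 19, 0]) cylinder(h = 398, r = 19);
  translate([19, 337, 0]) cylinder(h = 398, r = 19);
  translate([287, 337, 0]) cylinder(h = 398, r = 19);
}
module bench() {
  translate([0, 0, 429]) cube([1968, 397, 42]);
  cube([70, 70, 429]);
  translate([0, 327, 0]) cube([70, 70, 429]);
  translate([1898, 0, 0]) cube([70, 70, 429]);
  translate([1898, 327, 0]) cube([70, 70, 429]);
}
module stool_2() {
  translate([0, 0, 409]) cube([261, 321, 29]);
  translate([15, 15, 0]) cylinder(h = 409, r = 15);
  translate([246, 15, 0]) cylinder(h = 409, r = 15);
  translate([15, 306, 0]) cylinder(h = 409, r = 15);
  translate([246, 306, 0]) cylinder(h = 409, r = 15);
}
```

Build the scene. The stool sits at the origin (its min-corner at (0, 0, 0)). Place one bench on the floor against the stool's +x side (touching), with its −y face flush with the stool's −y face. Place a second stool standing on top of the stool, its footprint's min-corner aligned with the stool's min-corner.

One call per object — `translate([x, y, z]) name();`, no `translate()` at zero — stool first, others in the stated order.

stool();
translate([306, 0, 0]) bench();
translate([0, 0, 436]) stool_2();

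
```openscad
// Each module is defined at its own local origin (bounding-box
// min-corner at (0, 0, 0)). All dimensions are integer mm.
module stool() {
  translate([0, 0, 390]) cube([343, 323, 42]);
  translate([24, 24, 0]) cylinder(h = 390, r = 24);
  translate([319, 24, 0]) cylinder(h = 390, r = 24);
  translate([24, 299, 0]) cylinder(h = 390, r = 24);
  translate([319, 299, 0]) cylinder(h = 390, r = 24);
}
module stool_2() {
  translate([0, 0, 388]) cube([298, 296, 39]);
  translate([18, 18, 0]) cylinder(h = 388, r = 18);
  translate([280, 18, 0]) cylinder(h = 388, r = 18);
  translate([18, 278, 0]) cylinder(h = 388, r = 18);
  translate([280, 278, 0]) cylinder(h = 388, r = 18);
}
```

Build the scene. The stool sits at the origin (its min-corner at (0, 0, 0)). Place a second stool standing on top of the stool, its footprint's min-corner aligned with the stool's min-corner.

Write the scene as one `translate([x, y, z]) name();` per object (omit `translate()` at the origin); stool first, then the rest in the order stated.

stool();
translate([0, 0, 432]) stool_2();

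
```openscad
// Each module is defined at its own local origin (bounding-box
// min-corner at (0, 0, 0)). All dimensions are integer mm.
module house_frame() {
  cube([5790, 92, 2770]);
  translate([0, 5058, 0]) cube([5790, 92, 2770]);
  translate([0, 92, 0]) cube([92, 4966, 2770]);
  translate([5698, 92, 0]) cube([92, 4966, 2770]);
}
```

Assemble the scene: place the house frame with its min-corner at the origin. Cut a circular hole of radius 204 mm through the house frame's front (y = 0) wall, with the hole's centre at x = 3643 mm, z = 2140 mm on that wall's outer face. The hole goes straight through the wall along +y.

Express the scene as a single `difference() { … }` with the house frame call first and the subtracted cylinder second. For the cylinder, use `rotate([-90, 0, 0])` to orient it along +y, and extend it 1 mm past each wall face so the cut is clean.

difference() {
  house_frame();
  translate([3643, -1, 2140]) rotate([-90, 0, 0]) cylinder(h = 94, r = 204);
}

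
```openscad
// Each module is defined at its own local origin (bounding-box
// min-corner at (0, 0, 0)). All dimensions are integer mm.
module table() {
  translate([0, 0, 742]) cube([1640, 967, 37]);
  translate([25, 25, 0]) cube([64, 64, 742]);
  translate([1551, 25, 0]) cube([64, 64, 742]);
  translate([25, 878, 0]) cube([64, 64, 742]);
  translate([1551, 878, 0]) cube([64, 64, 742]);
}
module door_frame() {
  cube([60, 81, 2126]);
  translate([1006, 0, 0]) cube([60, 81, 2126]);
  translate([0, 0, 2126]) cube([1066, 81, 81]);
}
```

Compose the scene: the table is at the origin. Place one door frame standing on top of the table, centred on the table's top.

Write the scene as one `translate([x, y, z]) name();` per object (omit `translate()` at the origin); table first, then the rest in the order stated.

table();
translate([287, 443, 779]) door_frame();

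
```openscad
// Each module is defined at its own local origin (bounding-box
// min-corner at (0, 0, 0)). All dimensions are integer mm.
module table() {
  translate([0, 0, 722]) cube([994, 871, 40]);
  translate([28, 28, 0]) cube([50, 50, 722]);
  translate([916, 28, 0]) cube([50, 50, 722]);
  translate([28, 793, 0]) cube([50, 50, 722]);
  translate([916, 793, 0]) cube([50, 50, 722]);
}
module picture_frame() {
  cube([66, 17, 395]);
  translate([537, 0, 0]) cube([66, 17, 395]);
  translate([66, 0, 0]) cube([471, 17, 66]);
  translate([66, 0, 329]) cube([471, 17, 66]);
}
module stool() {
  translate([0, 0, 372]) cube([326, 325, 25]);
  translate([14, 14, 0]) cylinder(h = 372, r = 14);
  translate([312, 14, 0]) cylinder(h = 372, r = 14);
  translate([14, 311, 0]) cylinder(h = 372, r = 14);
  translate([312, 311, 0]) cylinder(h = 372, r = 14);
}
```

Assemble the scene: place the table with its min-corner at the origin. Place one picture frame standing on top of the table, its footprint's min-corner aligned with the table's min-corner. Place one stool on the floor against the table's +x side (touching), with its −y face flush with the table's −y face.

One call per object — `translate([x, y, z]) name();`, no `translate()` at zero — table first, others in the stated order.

table();
translate([0, 0, 762]) picture_frame();
translate([994, 0, 0]) stool();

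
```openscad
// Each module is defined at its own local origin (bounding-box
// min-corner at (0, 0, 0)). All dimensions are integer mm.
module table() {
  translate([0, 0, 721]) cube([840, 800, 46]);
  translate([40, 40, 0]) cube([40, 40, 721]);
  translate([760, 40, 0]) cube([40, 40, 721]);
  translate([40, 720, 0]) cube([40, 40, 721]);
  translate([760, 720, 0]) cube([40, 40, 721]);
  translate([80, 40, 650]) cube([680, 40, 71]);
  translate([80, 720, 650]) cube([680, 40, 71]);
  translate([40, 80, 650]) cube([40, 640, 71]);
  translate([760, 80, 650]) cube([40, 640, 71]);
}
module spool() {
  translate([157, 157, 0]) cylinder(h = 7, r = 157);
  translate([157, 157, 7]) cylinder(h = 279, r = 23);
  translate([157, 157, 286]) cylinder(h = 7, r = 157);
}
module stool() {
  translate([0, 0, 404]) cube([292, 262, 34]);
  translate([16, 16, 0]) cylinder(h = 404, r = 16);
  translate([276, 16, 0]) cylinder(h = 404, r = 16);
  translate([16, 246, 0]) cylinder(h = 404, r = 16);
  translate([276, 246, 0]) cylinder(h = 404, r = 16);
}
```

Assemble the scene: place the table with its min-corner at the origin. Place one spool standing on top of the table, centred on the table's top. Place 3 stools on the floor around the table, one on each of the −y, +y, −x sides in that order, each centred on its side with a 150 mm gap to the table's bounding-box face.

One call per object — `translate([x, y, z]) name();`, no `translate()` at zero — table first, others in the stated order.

table();
translate([263, 243, 767]) spool();
translate([274, -412, 0]) stool();
translate([274, 950, 0]) stool();
translate([-442, 269, 0]) stool();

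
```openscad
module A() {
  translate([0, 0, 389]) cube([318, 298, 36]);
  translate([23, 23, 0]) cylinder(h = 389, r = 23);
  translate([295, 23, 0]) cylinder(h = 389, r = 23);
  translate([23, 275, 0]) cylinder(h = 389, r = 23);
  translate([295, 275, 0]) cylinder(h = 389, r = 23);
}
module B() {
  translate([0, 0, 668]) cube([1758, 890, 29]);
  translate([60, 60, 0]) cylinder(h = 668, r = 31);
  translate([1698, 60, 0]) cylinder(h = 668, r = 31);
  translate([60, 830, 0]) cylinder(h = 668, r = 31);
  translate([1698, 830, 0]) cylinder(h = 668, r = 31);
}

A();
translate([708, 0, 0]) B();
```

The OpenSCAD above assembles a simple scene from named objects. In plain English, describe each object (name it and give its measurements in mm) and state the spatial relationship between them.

A is a four-legged stool. The seat is a 318×298×36 mm slab whose top surface is at z = 425 mm; four round legs, each 46 mm in diameter, run from the floor (z = 0) to the underside of the seat, each leg's axis is inset half a diameter from the nearest pair of seat edges (so the leg's bounding box is flush with the corner).

B is a table: top 1758 mm (x) × 890 mm (y), 29 mm thick, upper face at z = 697 mm, on four round legs of 62 mm diameter, each leg's bounding box inset 29 mm from the nearest pair of top edges, running from z = 0 to the bottom of the top.

The table is on the floor beside the stool on its +x side.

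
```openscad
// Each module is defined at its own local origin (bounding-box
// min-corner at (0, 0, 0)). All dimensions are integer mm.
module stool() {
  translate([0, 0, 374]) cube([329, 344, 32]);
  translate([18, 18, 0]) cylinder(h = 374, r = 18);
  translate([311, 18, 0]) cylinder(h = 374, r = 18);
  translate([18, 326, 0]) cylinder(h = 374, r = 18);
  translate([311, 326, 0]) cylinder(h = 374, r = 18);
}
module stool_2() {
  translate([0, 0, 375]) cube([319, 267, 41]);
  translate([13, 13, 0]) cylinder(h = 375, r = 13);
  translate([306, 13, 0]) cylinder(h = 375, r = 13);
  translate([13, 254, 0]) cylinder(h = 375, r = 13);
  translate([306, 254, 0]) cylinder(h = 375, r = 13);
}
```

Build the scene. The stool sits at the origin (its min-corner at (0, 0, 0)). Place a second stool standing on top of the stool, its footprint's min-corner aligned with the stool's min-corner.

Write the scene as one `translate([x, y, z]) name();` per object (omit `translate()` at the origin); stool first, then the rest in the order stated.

stool();
translate([0, 0, 406]) stool_2();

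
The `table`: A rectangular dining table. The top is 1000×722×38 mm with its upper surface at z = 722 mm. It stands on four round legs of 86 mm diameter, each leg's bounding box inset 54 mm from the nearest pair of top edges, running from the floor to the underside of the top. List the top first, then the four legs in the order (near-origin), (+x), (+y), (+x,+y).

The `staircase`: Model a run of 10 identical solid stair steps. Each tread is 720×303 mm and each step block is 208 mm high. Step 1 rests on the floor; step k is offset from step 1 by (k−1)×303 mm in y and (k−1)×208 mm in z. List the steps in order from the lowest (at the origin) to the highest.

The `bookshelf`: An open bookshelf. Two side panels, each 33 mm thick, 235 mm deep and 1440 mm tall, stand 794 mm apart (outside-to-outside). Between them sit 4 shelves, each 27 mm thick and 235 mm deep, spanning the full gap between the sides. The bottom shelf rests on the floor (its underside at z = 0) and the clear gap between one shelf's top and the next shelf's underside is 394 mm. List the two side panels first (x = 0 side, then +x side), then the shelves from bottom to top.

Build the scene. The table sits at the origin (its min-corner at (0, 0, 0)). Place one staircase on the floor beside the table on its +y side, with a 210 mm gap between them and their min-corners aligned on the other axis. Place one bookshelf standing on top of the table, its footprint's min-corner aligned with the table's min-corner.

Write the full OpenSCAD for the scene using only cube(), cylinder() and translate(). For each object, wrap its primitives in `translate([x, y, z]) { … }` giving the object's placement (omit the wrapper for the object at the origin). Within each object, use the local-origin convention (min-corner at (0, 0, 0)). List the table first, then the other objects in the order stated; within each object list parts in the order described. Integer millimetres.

translate([0, 0, 684]) cube([1000, 722, 38]);
translate([97, 97, 0]) cylinder(h = 684, r = 43);
translate([903, 97, 0]) cylinder(h = 684, r = 43);
translate([97, 625, 0]) cylinder(h = 684, r = 43);
translate([903, 625, 0]) cylinder(h = 684, r = 43);
translate([0, 932, 0]) {
  cube([720, 303, 208]);
  translate([0, 303, 208]) cube([720, 303, 208]);
  translate([0, 606, 416]) cube([720, 303, 208]);
  translate([0, 909, 624]) cube([720, 303, 208]);
  translate([0, 1212, 832]) cube([720, 303, 208]);
  translate([0, 1515, 1040]) cube([720, 303, 208]);
  translate([0, 1818, 1248]) cube([720, 303, 208]);
  translate([0, 2121, 1456]) cube([720, 303, 208]);
  translate([0, 2424, 1664]) cube([720, 303, 208]);
  translate([0, 2727, 1872]) cube([720, 303, 208]);
}
translate([0, 0, 722]) {
  cube([33, 235, 1440]);
  translate([761, 0, 0]) cube([33, 235, 1440]);
  translate([33, 0, 0]) cube([728, 235, 27]);
  translate([33, 0, 421]) cube([728, 235, 27]);
  translate([33, 0, 842]) cube([728, 235, 27]);
  translate([33, 0, 1263]) cube([728, 235, 27]);
}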